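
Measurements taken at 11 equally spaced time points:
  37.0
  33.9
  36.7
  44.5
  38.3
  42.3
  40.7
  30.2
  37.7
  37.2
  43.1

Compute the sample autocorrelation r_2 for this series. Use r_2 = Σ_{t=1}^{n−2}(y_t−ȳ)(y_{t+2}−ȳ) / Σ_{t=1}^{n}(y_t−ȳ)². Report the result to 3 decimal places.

-0.162

Mean ȳ = (37.0 + 33.9 + 36.7 + 44.5 + 38.3 + 42.3 + 40.7 + 30.2 + 37.7 + 37.2 + 43.1)/11 = 38.3273
Numerator Σ_{t=1}^{9}(y_t−ȳ)(y_{t+2}−ȳ) = -28.2742
Denominator Σ(y_t−ȳ)² = 174.0218
r_2 = -28.2742 / 174.0218 = -0.162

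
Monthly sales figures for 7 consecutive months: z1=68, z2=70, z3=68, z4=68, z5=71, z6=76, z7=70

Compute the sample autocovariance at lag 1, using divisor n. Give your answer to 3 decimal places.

1.079

Mean z̄ = (68 + 70 + 68 + 68 + 71 + 76 + 70)/7 = 70.1429
Deviations: -2.1429, -0.1429, -2.1429, -2.1429, 0.8571, 5.8571, -0.1429
Σ_{t=1}^{6}(z_t−z̄)(z_{t+1}−z̄) = 7.5510
γ_1 = 7.5510 / 7 = 1.079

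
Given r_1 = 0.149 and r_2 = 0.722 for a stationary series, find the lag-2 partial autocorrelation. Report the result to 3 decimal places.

φ_{22} = (r_2 − r_1²) / (1 − r_1²)
r_1² = (0.149)² = 0.022201
Numerator = 0.722 − 0.0222 = 0.6998; denominator = 1 − 0.0222 = 0.9778
φ_{22} = 0.6998 / 0.9778 = 0.716

0.716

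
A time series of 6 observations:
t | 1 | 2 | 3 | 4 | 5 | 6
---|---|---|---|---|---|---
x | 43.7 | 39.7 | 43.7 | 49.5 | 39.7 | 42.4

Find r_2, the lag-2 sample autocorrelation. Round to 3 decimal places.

-0.429

Mean x̄ = (43.7 + 39.7 + 43.7 + 49.5 + 39.7 + 42.4)/6 = 43.1167
Deviations from mean: 0.5833, -3.4167, 0.5833, 6.3833, -3.4167, -0.7167
Numerator Σ_{t=1}^{4}(x_t−x̄)(x_{t+2}−x̄) = -28.0372
Denominator Σ(x_t−x̄)² = 65.2883
r_2 = -28.0372 / 65.2883 = -0.429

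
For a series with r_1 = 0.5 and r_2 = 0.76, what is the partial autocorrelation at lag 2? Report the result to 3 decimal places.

0.680

φ_{22} = (r_2 − r_1²) / (1 − r_1²)
r_1² = (0.5)² = 0.25
Numerator = 0.76 − 0.2500 = 0.5100; denominator = 1 − 0.2500 = 0.7500
φ_{22} = 0.5100 / 0.7500 = 0.680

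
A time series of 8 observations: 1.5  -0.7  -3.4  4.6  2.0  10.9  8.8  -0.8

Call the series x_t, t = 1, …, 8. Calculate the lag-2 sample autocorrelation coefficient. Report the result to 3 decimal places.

Mean x̄ = (1.5 − 0.7 − 3.4 + 4.6 + 2.0 + 10.9 + 8.8 − 0.8)/8 = 2.8625
Deviations from mean: -1.3625, -3.5625, -6.2625, 1.7375, -0.8625, 8.0375, 5.9375, -3.6625
Σ(x_t−x̄)(x_{t+2}−x̄) = (8.5327) + (-6.1898) + (5.4014) + (13.9652) + (-5.1211) + (-29.4373) = -12.8491
Denominator Σ(x_t−x̄)² = 170.7988
r_2 = -12.8491 / 170.7988 = -0.075

-0.075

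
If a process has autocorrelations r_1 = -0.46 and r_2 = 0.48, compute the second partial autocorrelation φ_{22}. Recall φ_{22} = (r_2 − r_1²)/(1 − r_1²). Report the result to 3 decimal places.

0.340

φ_{22} = (r_2 − r_1²) / (1 − r_1²)
r_1² = (-0.46)² = 0.2116
Numerator = 0.48 − 0.2116 = 0.2684; denominator = 1 − 0.2116 = 0.7884
φ_{22} = 0.2684 / 0.7884 = 0.340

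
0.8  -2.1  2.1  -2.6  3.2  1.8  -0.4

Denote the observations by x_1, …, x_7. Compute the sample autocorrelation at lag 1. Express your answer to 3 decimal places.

-0.555

Mean x̄ = (0.8 − 2.1 + 2.1 − 2.6 + 3.2 + 1.8 − 0.4)/7 = 0.4000
Deviations from mean: 0.4000, -2.5000, 1.7000, -3.0000, 2.8000, 1.4000, -0.8000
Σ(x_t−x̄)(x_{t+1}−x̄) = (-1.0000) + (-4.2500) + (-5.1000) + (-8.4000) + (3.9200) + (-1.1200) = -15.9500
Denominator Σ(x_t−x̄)² = 28.7400
r_1 = -15.9500 / 28.7400 = -0.555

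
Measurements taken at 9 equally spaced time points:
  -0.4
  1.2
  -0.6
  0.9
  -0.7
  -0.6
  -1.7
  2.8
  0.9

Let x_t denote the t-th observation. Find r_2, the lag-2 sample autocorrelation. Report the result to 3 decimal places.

Mean x̄ = (-0.4 + 1.2 − 0.6 + 0.9 − 0.7 − 0.6 − 1.7 + 2.8 + 0.9)/9 = 0.2000
Σ(x_t−x̄)(x_{t+2}−x̄) = (0.4800) + (0.7000) + (0.7200) + (-0.5600) + (1.7100) + (-2.0800) + (-1.3300) = -0.3600
Denominator Σ(x_t−x̄)² = 14.8000
r_2 = -0.3600 / 14.8000 = -0.024

-0.024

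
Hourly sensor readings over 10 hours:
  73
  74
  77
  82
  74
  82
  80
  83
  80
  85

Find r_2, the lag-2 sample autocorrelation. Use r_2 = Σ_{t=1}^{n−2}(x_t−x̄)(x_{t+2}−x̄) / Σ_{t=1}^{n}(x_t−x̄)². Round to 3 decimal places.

0.296

Mean x̄ = (73 + 74 + 77 + 82 + 74 + 82 + 80 + 83 + 80 + 85)/10 = 79.0000
Numerator Σ_{t=1}^{8}(x_t−x̄)(x_{t+2}−x̄) = 48.0000
Denominator Σ(x_t−x̄)² = 162.0000
r_2 = 48.0000 / 162.0000 = 0.296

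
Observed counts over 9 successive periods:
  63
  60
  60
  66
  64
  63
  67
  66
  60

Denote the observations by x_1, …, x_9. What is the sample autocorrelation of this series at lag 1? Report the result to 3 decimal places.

Mean x̄ = (63 + 60 + 60 + 66 + 64 + 63 + 67 + 66 + 60)/9 = 63.2222
Numerator Σ_{t=1}^{8}(x_t−x̄)(x_{t+1}−x̄) = 4.8395
Denominator Σ(x_t−x̄)² = 61.5556
r_1 = 4.8395 / 61.5556 = 0.079

0.079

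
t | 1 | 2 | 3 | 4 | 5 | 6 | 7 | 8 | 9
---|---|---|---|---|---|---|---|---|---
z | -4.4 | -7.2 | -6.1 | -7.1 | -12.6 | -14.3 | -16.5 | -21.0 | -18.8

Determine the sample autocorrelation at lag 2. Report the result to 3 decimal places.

0.367

Mean z̄ = (-4.4 − 7.2 − 6.1 − 7.1 − 12.6 − 14.3 − 16.5 − 21.0 − 18.8)/9 = -12.0000
Numerator Σ_{t=1}^{7}(z_t−z̄)(z_{t+2}−z̄) = 107.5500
Denominator Σ(z_t−z̄)² = 292.7600
r_2 = 107.5500 / 292.7600 = 0.367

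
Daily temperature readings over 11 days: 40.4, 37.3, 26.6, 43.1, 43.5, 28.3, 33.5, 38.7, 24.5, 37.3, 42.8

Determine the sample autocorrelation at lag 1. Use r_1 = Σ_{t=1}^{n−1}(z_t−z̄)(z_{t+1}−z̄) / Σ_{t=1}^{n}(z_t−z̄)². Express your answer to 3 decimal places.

Mean z̄ = (40.4 + 37.3 + 26.6 + 43.1 + 43.5 + 28.3 + 33.5 + 38.7 + 24.5 + 37.3 + 42.8)/11 = 36.0000
Numerator Σ_{t=1}^{10}(z_t−z̄)(z_{t+1}−z̄) = -102.4000
Denominator Σ(z_t−z̄)² = 469.0800
r_1 = -102.4000 / 469.0800 = -0.218

-0.218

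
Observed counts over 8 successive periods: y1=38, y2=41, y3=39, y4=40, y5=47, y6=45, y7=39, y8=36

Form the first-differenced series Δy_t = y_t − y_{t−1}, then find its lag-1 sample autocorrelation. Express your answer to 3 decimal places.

First differences Δy: 3, -2, 1, 7, -2, -6, -3
Mean of differences = -0.2857
Numerator Σ(Δy_t−Δȳ)(Δy_{t+1}−Δȳ) = 14.3469
Denominator Σ(Δy_t−Δȳ)² = 111.4286
r_1(Δy) = 14.3469 / 111.4286 = 0.129

0.129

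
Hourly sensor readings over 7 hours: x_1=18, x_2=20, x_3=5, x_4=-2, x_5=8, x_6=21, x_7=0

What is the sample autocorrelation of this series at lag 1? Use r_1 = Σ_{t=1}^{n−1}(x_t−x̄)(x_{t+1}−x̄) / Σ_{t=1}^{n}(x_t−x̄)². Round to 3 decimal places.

Mean x̄ = (18 + 20 + 5 − 2 + 8 + 21 + 0)/7 = 10.0000
Deviations from mean: 8.0000, 10.0000, -5.0000, -12.0000, -2.0000, 11.0000, -10.0000
Σ(x_t−x̄)(x_{t+1}−x̄) = (80.0000) + (-50.0000) + (60.0000) + (24.0000) + (-22.0000) + (-110.0000) = -18.0000
Denominator Σ(x_t−x̄)² = 558.0000
r_1 = -18.0000 / 558.0000 = -0.032

-0.032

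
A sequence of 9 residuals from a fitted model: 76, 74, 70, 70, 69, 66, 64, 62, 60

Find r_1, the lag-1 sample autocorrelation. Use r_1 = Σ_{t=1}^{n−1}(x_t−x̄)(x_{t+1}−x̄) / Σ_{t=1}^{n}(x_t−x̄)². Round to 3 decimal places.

0.629

Mean x̄ = (76 + 74 + 70 + 70 + 69 + 66 + 64 + 62 + 60)/9 = 67.8889
Numerator Σ_{t=1}^{8}(x_t−x̄)(x_{t+1}−x̄) = 143.8765
Denominator Σ(x_t−x̄)² = 228.8889
r_1 = 143.8765 / 228.8889 = 0.629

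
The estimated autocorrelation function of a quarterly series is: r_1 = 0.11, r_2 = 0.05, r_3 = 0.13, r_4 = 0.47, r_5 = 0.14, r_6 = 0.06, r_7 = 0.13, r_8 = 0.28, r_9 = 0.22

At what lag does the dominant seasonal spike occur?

The largest autocorrelation is r_4 = 0.47, with a weaker echo at lag 8 (0.28); the remaining lags stay at or below 0.22.
The dominant spike at lag 4 indicates a seasonal period of 4.

4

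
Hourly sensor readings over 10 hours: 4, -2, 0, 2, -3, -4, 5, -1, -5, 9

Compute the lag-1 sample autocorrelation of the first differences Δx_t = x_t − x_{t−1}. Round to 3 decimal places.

First differences Δx: -6, 2, 2, -5, -1, 9, -6, -4, 14
Mean of differences = 0.5556
Numerator Σ(Δx_t−Δx̄)(Δx_{t+1}−Δx̄) = -106.6420
Denominator Σ(Δx_t−Δx̄)² = 396.2222
r_1(Δx) = -106.6420 / 396.2222 = -0.269

-0.269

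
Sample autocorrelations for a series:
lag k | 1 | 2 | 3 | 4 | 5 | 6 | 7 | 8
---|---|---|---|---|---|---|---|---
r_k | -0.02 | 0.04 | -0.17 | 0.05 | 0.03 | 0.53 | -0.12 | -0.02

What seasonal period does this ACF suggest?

6

The largest autocorrelation is r_6 = 0.53; the remaining lags stay at or below 0.05.
The dominant spike at lag 6 indicates a seasonal period of 6.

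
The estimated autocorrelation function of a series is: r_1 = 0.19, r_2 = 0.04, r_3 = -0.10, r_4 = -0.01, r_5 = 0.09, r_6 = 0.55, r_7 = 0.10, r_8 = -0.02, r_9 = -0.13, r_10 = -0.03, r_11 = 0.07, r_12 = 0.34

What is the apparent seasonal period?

The largest autocorrelation is r_6 = 0.55, with a weaker echo at lag 12 (0.34); the remaining lags stay at or below 0.19.
The dominant spike at lag 6 indicates a seasonal period of 6.

6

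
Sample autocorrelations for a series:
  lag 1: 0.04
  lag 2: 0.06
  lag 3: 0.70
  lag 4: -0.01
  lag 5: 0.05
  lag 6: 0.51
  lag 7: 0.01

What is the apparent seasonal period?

3

The largest autocorrelation is r_3 = 0.70, with a weaker echo at lag 6 (0.51); the remaining lags stay at or below 0.06.
The dominant spike at lag 3 indicates a seasonal period of 3.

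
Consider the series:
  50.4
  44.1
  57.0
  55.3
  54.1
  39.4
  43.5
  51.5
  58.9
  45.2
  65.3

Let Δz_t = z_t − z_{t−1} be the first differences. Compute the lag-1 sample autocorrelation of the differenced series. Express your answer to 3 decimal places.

First differences Δz: -6.3, 12.9, -1.7, -1.2, -14.7, 4.1, 8.0, 7.4, -13.7, 20.1
Mean of differences = 1.4900
Numerator Σ(Δz_t−Δz̄)(Δz_{t+1}−Δz̄) = -432.3991
Denominator Σ(Δz_t−Δz̄)² = 1131.5890
r_1(Δz) = -432.3991 / 1131.5890 = -0.382

-0.382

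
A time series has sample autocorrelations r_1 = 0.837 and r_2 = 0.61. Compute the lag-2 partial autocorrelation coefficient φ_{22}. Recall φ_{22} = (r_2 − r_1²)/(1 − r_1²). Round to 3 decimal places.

φ_{22} = (r_2 − r_1²) / (1 − r_1²)
r_1² = (0.837)² = 0.700569
Numerator = 0.61 − 0.7006 = -0.0906; denominator = 1 − 0.7006 = 0.2994
φ_{22} = -0.0906 / 0.2994 = -0.302

-0.302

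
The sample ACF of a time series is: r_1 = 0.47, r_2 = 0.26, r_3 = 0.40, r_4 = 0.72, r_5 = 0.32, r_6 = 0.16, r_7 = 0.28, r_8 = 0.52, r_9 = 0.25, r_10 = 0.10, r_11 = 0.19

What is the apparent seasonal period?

The largest autocorrelation is r_4 = 0.72, with a weaker echo at lag 8 (0.52); the remaining lags stay at or below 0.47. The elevated value at lag 1 (0.47), dropping to 0.26 at lag 2, reflects decaying short-term dependence rather than seasonality.
The dominant spike at lag 4 indicates a seasonal period of 4.

4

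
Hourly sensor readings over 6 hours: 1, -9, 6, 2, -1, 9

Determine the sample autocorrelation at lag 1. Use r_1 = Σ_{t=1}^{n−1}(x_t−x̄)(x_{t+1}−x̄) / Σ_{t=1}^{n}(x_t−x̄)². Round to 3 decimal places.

Mean x̄ = (1 − 9 + 6 + 2 − 1 + 9)/6 = 1.3333
Σ(x_t−x̄)(x_{t+1}−x̄) = (3.4444) + (-48.2222) + (3.1111) + (-1.5556) + (-17.8889) = -61.1111
Denominator Σ(x_t−x̄)² = 193.3333
r_1 = -61.1111 / 193.3333 = -0.316

-0.316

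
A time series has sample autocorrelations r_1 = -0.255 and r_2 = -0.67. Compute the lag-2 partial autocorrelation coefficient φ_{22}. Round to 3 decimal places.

-0.786

φ_{22} = (r_2 − r_1²) / (1 − r_1²)
r_1² = (-0.255)² = 0.065025
Numerator = -0.67 − 0.0650 = -0.7350; denominator = 1 − 0.0650 = 0.9350
φ_{22} = -0.7350 / 0.9350 = -0.786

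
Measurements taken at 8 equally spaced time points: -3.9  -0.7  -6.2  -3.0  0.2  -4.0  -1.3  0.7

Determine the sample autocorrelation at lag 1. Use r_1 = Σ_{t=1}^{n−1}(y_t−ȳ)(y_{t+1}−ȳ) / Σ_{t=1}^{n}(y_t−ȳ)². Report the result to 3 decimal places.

-0.269

Mean ȳ = (-3.9 − 0.7 − 6.2 − 3.0 + 0.2 − 4.0 − 1.3 + 0.7)/8 = -2.2750
Deviations from mean: -1.6250, 1.5750, -3.9250, -0.7250, 2.4750, -1.7250, 0.9750, 2.9750
Σ(y_t−ȳ)(y_{t+1}−ȳ) = (-2.5594) + (-6.1819) + (2.8456) + (-1.7944) + (-4.2694) + (-1.6819) + (2.9006) = -10.7406
Denominator Σ(y_t−ȳ)² = 39.9550
r_1 = -10.7406 / 39.9550 = -0.269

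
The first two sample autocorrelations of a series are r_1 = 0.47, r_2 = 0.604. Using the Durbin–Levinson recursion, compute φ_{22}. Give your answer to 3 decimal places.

0.492

φ_{22} = (r_2 − r_1²) / (1 − r_1²)
r_1² = (0.47)² = 0.2209
Numerator = 0.604 − 0.2209 = 0.3831; denominator = 1 − 0.2209 = 0.7791
φ_{22} = 0.3831 / 0.7791 = 0.492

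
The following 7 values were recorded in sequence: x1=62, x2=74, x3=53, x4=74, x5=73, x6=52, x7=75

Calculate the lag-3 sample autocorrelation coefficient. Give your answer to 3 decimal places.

0.433

Mean x̄ = (62 + 74 + 53 + 74 + 73 + 52 + 75)/7 = 66.1429
Deviations from mean: -4.1429, 7.8571, -13.1429, 7.8571, 6.8571, -14.1429, 8.8571
Numerator Σ_{t=1}^{4}(x_t−x̄)(x_{t+3}−x̄) = 276.7959
Denominator Σ(x_t−x̄)² = 638.8571
r_3 = 276.7959 / 638.8571 = 0.433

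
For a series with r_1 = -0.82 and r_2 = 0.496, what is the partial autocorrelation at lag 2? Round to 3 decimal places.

φ_{22} = (r_2 − r_1²) / (1 − r_1²)
r_1² = (-0.82)² = 0.6724
Numerator = 0.496 − 0.6724 = -0.1764; denominator = 1 − 0.6724 = 0.3276
φ_{22} = -0.1764 / 0.3276 = -0.538

-0.538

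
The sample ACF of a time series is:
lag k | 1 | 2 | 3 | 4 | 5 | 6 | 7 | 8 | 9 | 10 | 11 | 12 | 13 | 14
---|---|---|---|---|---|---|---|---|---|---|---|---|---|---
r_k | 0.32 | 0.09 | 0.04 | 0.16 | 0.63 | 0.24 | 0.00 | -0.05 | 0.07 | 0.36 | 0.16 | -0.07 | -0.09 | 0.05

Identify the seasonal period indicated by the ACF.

The largest autocorrelation is r_5 = 0.63, with a weaker echo at lag 10 (0.36); the remaining lags stay at or below 0.32. The elevated value at lag 1 (0.32), dropping to 0.09 at lag 2, reflects decaying short-term dependence rather than seasonality.
The dominant spike at lag 5 indicates a seasonal period of 5.

5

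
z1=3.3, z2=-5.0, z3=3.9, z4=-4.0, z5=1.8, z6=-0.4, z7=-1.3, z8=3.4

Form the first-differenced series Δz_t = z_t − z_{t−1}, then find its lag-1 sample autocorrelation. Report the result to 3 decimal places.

First differences Δz: -8.3, 8.9, -7.9, 5.8, -2.2, -0.9, 4.7
Mean of differences = 0.0143
Numerator Σ(Δz_t−Δz̄)(Δz_{t+1}−Δz̄) = -205.0631
Denominator Σ(Δz_t−Δz̄)² = 271.8886
r_1(Δz) = -205.0631 / 271.8886 = -0.754

-0.754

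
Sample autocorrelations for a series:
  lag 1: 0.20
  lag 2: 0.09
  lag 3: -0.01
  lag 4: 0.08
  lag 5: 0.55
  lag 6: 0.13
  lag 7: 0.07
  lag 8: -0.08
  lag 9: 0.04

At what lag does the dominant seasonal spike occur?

The largest autocorrelation is r_5 = 0.55; the remaining lags stay at or below 0.20. The elevated value at lag 1 (0.20), dropping to 0.09 at lag 2, reflects decaying short-term dependence rather than seasonality.
The dominant spike at lag 5 indicates a seasonal period of 5.

5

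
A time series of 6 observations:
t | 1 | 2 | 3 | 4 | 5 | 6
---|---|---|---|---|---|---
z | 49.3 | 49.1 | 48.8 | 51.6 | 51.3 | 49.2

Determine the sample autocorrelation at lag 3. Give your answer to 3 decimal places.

Mean z̄ = (49.3 + 49.1 + 48.8 + 51.6 + 51.3 + 49.2)/6 = 49.8833
Deviations from mean: -0.5833, -0.7833, -1.0833, 1.7167, 1.4167, -0.6833
Numerator Σ_{t=1}^{3}(z_t−z̄)(z_{t+3}−z̄) = -1.3708
Denominator Σ(z_t−z̄)² = 7.5483
r_3 = -1.3708 / 7.5483 = -0.182

-0.182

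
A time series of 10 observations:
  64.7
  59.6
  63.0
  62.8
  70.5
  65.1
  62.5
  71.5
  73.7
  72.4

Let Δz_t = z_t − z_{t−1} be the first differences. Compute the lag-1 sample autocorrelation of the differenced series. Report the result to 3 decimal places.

First differences Δz: -5.1, 3.4, -0.2, 7.7, -5.4, -2.6, 9.0, 2.2, -1.3
Mean of differences = 0.8556
Numerator Σ(Δz_t−Δz̄)(Δz_{t+1}−Δz̄) = -66.3553
Denominator Σ(Δz_t−Δz̄)² = 213.7622
r_1(Δz) = -66.3553 / 213.7622 = -0.310

-0.310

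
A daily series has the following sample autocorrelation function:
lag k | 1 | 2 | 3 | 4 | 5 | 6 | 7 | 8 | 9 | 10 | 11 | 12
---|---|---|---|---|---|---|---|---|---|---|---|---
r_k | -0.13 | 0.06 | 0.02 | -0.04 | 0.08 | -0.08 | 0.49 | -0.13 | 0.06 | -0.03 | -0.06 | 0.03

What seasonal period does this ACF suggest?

7

The largest autocorrelation is r_7 = 0.49; the remaining lags stay at or below 0.08.
The dominant spike at lag 7 indicates a seasonal period of 7.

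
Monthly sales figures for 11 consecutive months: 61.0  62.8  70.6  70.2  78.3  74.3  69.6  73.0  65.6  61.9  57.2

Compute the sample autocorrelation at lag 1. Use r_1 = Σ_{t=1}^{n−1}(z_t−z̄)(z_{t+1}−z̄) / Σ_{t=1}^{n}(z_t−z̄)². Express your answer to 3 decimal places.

0.494

Mean z̄ = (61.0 + 62.8 + 70.6 + 70.2 + 78.3 + 74.3 + 69.6 + 73.0 + 65.6 + 61.9 + 57.2)/11 = 67.6818
Numerator Σ_{t=1}^{10}(z_t−z̄)(z_{t+1}−z̄) = 207.1988
Denominator Σ(z_t−z̄)² = 419.4764
r_1 = 207.1988 / 419.4764 = 0.494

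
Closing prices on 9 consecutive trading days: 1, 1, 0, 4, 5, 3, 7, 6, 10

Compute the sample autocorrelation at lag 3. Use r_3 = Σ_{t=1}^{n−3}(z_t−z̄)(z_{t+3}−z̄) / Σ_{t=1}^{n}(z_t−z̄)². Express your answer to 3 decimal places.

Mean z̄ = (1 + 1 + 0 + 4 + 5 + 3 + 7 + 6 + 10)/9 = 4.1111
Σ(z_t−z̄)(z_{t+3}−z̄) = (0.3457) + (-2.7654) + (4.5679) + (-0.3210) + (1.6790) + (-6.5432) = -3.0370
Denominator Σ(z_t−z̄)² = 84.8889
r_3 = -3.0370 / 84.8889 = -0.036

-0.036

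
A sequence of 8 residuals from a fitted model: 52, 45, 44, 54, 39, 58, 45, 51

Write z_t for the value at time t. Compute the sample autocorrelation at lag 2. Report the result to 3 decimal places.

Mean z̄ = (52 + 45 + 44 + 54 + 39 + 58 + 45 + 51)/8 = 48.5000
Deviations from mean: 3.5000, -3.5000, -4.5000, 5.5000, -9.5000, 9.5000, -3.5000, 2.5000
Numerator Σ_{t=1}^{6}(z_t−z̄)(z_{t+2}−z̄) = 117.0000
Denominator Σ(z_t−z̄)² = 274.0000
r_2 = 117.0000 / 274.0000 = 0.427

0.427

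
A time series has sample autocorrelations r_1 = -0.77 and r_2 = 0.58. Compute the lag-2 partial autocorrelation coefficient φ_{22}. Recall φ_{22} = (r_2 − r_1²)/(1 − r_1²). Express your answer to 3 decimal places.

-0.032

φ_{22} = (r_2 − r_1²) / (1 − r_1²)
r_1² = (-0.77)² = 0.5929
Numerator = 0.58 − 0.5929 = -0.0129; denominator = 1 − 0.5929 = 0.4071
φ_{22} = -0.0129 / 0.4071 = -0.032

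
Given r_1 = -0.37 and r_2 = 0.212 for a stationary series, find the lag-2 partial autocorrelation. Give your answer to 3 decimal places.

0.087

φ_{22} = (r_2 − r_1²) / (1 − r_1²)
r_1² = (-0.37)² = 0.1369
Numerator = 0.212 − 0.1369 = 0.0751; denominator = 1 − 0.1369 = 0.8631
φ_{22} = 0.0751 / 0.8631 = 0.087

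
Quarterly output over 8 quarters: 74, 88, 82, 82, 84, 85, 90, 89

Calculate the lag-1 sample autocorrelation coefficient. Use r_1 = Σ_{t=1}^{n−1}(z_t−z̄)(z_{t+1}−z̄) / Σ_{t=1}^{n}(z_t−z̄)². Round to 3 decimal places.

-0.053

Mean z̄ = (74 + 88 + 82 + 82 + 84 + 85 + 90 + 89)/8 = 84.2500
Deviations from mean: -10.2500, 3.7500, -2.2500, -2.2500, -0.2500, 0.7500, 5.7500, 4.7500
Σ(z_t−z̄)(z_{t+1}−z̄) = (-38.4375) + (-8.4375) + (5.0625) + (0.5625) + (-0.1875) + (4.3125) + (27.3125) = -9.8125
Denominator Σ(z_t−z̄)² = 185.5000
r_1 = -9.8125 / 185.5000 = -0.053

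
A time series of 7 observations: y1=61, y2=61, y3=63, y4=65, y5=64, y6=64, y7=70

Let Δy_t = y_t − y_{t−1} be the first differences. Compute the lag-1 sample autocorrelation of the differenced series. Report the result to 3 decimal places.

First differences Δy: 0, 2, 2, -1, 0, 6
Mean of differences = 1.5000
Numerator Σ(Δy_t−Δȳ)(Δy_{t+1}−Δȳ) = -4.7500
Denominator Σ(Δy_t−Δȳ)² = 31.5000
r_1(Δy) = -4.7500 / 31.5000 = -0.151

-0.151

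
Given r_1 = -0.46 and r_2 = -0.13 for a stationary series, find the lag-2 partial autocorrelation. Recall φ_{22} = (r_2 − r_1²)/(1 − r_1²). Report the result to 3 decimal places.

φ_{22} = (r_2 − r_1²) / (1 − r_1²)
r_1² = (-0.46)² = 0.2116
Numerator = -0.13 − 0.2116 = -0.3416; denominator = 1 − 0.2116 = 0.7884
φ_{22} = -0.3416 / 0.7884 = -0.433

-0.433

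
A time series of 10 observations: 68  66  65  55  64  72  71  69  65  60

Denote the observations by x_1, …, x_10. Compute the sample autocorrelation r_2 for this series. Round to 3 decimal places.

-0.348

Mean x̄ = (68 + 66 + 65 + 55 + 64 + 72 + 71 + 69 + 65 + 60)/10 = 65.5000
Numerator Σ_{t=1}^{8}(x_t−x̄)(x_{t+2}−x̄) = -81.5000
Denominator Σ(x_t−x̄)² = 234.5000
r_2 = -81.5000 / 234.5000 = -0.348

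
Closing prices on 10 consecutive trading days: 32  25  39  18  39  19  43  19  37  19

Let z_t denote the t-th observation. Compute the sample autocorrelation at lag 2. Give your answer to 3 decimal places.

Mean z̄ = (32 + 25 + 39 + 18 + 39 + 19 + 43 + 19 + 37 + 19)/10 = 29.0000
Numerator Σ_{t=1}^{8}(z_t−z̄)(z_{t+2}−z̄) = 736.0000
Denominator Σ(z_t−z̄)² = 906.0000
r_2 = 736.0000 / 906.0000 = 0.812

0.812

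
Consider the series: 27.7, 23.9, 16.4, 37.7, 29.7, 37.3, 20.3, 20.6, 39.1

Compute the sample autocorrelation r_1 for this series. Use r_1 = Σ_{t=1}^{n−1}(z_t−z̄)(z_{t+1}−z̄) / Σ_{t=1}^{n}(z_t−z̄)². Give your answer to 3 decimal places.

-0.223

Mean z̄ = (27.7 + 23.9 + 16.4 + 37.7 + 29.7 + 37.3 + 20.3 + 20.6 + 39.1)/9 = 28.0778
Numerator Σ_{t=1}^{8}(z_t−z̄)(z_{t+1}−z̄) = -127.4205
Denominator Σ(z_t−z̄)² = 572.1356
r_1 = -127.4205 / 572.1356 = -0.223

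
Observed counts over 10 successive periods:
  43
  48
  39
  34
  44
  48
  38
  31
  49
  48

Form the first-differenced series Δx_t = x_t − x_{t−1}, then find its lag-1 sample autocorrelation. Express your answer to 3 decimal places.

-0.174

First differences Δx: 5, -9, -5, 10, 4, -10, -7, 18, -1
Mean of differences = 0.5556
Numerator Σ(Δx_t−Δx̄)(Δx_{t+1}−Δx̄) = -124.8642
Denominator Σ(Δx_t−Δx̄)² = 718.2222
r_1(Δx) = -124.8642 / 718.2222 = -0.174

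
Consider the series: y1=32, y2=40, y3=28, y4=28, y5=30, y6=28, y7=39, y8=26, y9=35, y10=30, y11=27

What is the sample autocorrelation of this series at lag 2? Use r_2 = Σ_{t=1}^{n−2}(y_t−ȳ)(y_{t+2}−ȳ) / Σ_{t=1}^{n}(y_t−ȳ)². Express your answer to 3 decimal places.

Mean ȳ = (32 + 40 + 28 + 28 + 30 + 28 + 39 + 26 + 35 + 30 + 27)/11 = 31.1818
Numerator Σ_{t=1}^{9}(y_t−ȳ)(y_{t+2}−ȳ) = 10.4793
Denominator Σ(y_t−ȳ)² = 231.6364
r_2 = 10.4793 / 231.6364 = 0.045

0.045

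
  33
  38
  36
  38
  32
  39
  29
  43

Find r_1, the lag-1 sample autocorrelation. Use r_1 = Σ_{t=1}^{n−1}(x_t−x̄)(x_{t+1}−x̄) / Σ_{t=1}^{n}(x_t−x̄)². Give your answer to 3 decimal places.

Mean x̄ = (33 + 38 + 36 + 38 + 32 + 39 + 29 + 43)/8 = 36.0000
Σ(x_t−x̄)(x_{t+1}−x̄) = (-6.0000) + (0.0000) + (0.0000) + (-8.0000) + (-12.0000) + (-21.0000) + (-49.0000) = -96.0000
Denominator Σ(x_t−x̄)² = 140.0000
r_1 = -96.0000 / 140.0000 = -0.686

-0.686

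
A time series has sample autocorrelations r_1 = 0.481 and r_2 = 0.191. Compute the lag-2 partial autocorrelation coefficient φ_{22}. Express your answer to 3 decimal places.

φ_{22} = (r_2 − r_1²) / (1 − r_1²)
r_1² = (0.481)² = 0.231361
Numerator = 0.191 − 0.2314 = -0.0404; denominator = 1 − 0.2314 = 0.7686
φ_{22} = -0.0404 / 0.7686 = -0.053

-0.053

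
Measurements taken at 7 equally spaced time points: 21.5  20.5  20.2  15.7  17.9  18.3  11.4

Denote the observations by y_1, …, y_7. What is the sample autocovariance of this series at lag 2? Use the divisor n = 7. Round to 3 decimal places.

0.239

Mean ȳ = (21.5 + 20.5 + 20.2 + 15.7 + 17.9 + 18.3 + 11.4)/7 = 17.9286
Σ_{t=1}^{5}(y_t−ȳ)(y_{t+2}−ȳ) = 1.6755
γ_2 = 1.6755 / 7 = 0.239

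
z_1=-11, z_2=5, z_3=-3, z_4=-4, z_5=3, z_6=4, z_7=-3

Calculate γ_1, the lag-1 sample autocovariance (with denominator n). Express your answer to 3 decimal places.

Mean z̄ = (-11 + 5 − 3 − 4 + 3 + 4 − 3)/7 = -1.2857
Deviations: -9.7143, 6.2857, -1.7143, -2.7143, 4.2857, 5.2857, -1.7143
Σ_{t=1}^{6}(z_t−z̄)(z_{t+1}−z̄) = -65.2245
γ_1 = -65.2245 / 7 = -9.318

-9.318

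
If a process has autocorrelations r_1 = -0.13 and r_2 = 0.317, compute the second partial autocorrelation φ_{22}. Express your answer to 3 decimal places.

φ_{22} = (r_2 − r_1²) / (1 − r_1²)
r_1² = (-0.13)² = 0.0169
Numerator = 0.317 − 0.0169 = 0.3001; denominator = 1 − 0.0169 = 0.9831
φ_{22} = 0.3001 / 0.9831 = 0.305

0.305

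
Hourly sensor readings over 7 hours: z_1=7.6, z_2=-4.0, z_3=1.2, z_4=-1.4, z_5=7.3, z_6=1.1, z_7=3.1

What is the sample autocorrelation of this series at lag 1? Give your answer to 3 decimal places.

-0.448

Mean z̄ = (7.6 − 4.0 + 1.2 − 1.4 + 7.3 + 1.1 + 3.1)/7 = 2.1286
Deviations from mean: 5.4714, -6.1286, -0.9286, -3.5286, 5.1714, -1.0286, 0.9714
Σ(z_t−z̄)(z_{t+1}−z̄) = (-33.5320) + (5.6908) + (3.2765) + (-18.2478) + (-5.3192) + (-0.9992) = -49.1308
Denominator Σ(z_t−z̄)² = 109.5543
r_1 = -49.1308 / 109.5543 = -0.448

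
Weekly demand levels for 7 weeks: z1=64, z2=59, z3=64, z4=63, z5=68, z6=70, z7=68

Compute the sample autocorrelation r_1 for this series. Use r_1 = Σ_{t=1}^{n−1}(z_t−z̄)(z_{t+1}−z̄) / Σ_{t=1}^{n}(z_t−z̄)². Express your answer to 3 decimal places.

0.449

Mean z̄ = (64 + 59 + 64 + 63 + 68 + 70 + 68)/7 = 65.1429
Deviations from mean: -1.1429, -6.1429, -1.1429, -2.1429, 2.8571, 4.8571, 2.8571
Numerator Σ_{t=1}^{6}(z_t−z̄)(z_{t+1}−z̄) = 38.1224
Denominator Σ(z_t−z̄)² = 84.8571
r_1 = 38.1224 / 84.8571 = 0.449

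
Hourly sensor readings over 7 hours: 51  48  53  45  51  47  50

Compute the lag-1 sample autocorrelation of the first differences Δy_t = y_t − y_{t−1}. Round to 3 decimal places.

First differences Δy: -3, 5, -8, 6, -4, 3
Mean of differences = -0.1667
Numerator Σ(Δy_t−Δȳ)(Δy_{t+1}−Δȳ) = -139.1944
Denominator Σ(Δy_t−Δȳ)² = 158.8333
r_1(Δy) = -139.1944 / 158.8333 = -0.876

-0.876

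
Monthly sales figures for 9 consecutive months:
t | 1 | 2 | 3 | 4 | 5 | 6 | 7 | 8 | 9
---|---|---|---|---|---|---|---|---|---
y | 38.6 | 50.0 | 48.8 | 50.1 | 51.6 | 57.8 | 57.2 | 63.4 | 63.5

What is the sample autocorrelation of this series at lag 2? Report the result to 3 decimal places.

0.296

Mean ȳ = (38.6 + 50.0 + 48.8 + 50.1 + 51.6 + 57.8 + 57.2 + 63.4 + 63.5)/9 = 53.4444
Σ(y_t−ȳ)(y_{t+2}−ȳ) = (68.9442) + (11.5198) + (8.5664) + (-14.5669) + (-6.9269) + (43.3620) + (37.7642) = 148.6627
Denominator Σ(y_t−ȳ)² = 501.6822
r_2 = 148.6627 / 501.6822 = 0.296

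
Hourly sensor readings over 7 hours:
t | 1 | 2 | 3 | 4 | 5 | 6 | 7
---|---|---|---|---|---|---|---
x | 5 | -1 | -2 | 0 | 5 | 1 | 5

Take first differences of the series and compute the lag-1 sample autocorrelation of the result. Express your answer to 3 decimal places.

-0.224

First differences Δx: -6, -1, 2, 5, -4, 4
Mean of differences = 0.0000
Numerator Σ(Δx_t−Δx̄)(Δx_{t+1}−Δx̄) = -22.0000
Denominator Σ(Δx_t−Δx̄)² = 98.0000
r_1(Δx) = -22.0000 / 98.0000 = -0.224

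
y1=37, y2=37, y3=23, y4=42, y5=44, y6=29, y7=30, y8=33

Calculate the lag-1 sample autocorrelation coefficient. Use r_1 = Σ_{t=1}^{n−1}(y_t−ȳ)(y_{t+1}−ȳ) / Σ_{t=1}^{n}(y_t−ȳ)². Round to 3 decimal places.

Mean ȳ = (37 + 37 + 23 + 42 + 44 + 29 + 30 + 33)/8 = 34.3750
Deviations from mean: 2.6250, 2.6250, -11.3750, 7.6250, 9.6250, -5.3750, -4.3750, -1.3750
Σ(y_t−ȳ)(y_{t+1}−ȳ) = (6.8906) + (-29.8594) + (-86.7344) + (73.3906) + (-51.7344) + (23.5156) + (6.0156) = -58.5156
Denominator Σ(y_t−ȳ)² = 343.8750
r_1 = -58.5156 / 343.8750 = -0.170

-0.170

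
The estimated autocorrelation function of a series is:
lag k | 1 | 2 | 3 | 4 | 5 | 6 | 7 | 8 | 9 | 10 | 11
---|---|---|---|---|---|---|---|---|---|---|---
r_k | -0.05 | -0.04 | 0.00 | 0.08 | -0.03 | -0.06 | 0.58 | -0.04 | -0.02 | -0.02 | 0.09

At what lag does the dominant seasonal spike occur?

The largest autocorrelation is r_7 = 0.58; the remaining lags stay at or below 0.09.
The dominant spike at lag 7 indicates a seasonal period of 7.

7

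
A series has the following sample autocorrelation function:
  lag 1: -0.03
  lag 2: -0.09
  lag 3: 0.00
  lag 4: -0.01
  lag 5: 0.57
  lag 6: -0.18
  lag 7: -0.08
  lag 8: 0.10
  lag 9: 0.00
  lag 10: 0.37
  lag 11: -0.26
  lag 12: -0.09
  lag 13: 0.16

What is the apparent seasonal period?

5

The largest autocorrelation is r_5 = 0.57, with a weaker echo at lag 10 (0.37); the remaining lags stay at or below 0.16.
The dominant spike at lag 5 indicates a seasonal period of 5.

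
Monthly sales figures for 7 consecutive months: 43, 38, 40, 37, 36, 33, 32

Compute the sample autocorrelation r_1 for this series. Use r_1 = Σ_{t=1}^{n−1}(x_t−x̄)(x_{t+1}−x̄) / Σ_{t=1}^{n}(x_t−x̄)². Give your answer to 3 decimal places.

0.375

Mean x̄ = (43 + 38 + 40 + 37 + 36 + 33 + 32)/7 = 37.0000
Deviations from mean: 6.0000, 1.0000, 3.0000, 0.0000, -1.0000, -4.0000, -5.0000
Σ(x_t−x̄)(x_{t+1}−x̄) = (6.0000) + (3.0000) + (0.0000) + (0.0000) + (4.0000) + (20.0000) = 33.0000
Denominator Σ(x_t−x̄)² = 88.0000
r_1 = 33.0000 / 88.0000 = 0.375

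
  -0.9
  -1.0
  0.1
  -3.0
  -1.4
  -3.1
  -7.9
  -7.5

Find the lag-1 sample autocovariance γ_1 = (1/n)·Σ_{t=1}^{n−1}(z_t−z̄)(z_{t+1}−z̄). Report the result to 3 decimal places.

Mean z̄ = (-0.9 − 1.0 + 0.1 − 3.0 − 1.4 − 3.1 − 7.9 − 7.5)/8 = -3.0875
Σ_{t=1}^{7}(z_t−z̄)(z_{t+1}−z̄) = 32.9211
γ_1 = 32.9211 / 8 = 4.115

4.115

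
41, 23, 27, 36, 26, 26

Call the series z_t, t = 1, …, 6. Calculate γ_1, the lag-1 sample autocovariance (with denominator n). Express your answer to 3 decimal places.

-13.894

Mean z̄ = (41 + 23 + 27 + 36 + 26 + 26)/6 = 29.8333
Σ_{t=1}^{5}(z_t−z̄)(z_{t+1}−z̄) = -83.3611
γ_1 = -83.3611 / 6 = -13.894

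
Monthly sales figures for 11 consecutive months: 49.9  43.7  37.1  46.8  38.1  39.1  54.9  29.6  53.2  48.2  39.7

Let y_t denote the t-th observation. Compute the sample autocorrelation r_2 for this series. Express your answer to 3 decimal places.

Mean ȳ = (49.9 + 43.7 + 37.1 + 46.8 + 38.1 + 39.1 + 54.9 + 29.6 + 53.2 + 48.2 + 39.7)/11 = 43.6636
Numerator Σ_{t=1}^{9}(y_t−ȳ)(y_{t+2}−ȳ) = -11.3908
Denominator Σ(y_t−ȳ)² = 594.8655
r_2 = -11.3908 / 594.8655 = -0.019

-0.019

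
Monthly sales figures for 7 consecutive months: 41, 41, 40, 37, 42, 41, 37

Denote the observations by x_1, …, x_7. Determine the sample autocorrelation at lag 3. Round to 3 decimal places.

Mean x̄ = (41 + 41 + 40 + 37 + 42 + 41 + 37)/7 = 39.8571
Deviations from mean: 1.1429, 1.1429, 0.1429, -2.8571, 2.1429, 1.1429, -2.8571
Σ(x_t−x̄)(x_{t+3}−x̄) = (-3.2653) + (2.4490) + (0.1633) + (8.1633) = 7.5102
Denominator Σ(x_t−x̄)² = 24.8571
r_3 = 7.5102 / 24.8571 = 0.302

0.302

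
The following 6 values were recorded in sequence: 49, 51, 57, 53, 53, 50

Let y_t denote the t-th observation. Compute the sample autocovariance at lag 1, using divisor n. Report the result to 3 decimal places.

Mean ȳ = (49 + 51 + 57 + 53 + 53 + 50)/6 = 52.1667
Deviations: -3.1667, -1.1667, 4.8333, 0.8333, 0.8333, -2.1667
Σ_{t=1}^{5}(y_t−ȳ)(y_{t+1}−ȳ) = 0.9722
γ_1 = 0.9722 / 6 = 0.162

0.162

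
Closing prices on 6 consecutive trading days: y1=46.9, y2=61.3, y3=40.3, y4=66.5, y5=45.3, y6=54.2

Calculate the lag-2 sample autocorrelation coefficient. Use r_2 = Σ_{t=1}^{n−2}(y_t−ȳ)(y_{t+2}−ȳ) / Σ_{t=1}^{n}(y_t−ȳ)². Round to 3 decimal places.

Mean ȳ = (46.9 + 61.3 + 40.3 + 66.5 + 45.3 + 54.2)/6 = 52.4167
Deviations from mean: -5.5167, 8.8833, -12.1167, 14.0833, -7.1167, 1.7833
Numerator Σ_{t=1}^{4}(y_t−ȳ)(y_{t+2}−ȳ) = 303.2961
Denominator Σ(y_t−ȳ)² = 508.3283
r_2 = 303.2961 / 508.3283 = 0.597

0.597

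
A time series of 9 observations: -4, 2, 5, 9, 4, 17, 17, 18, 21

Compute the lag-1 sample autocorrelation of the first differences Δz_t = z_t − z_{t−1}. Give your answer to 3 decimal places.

-0.598

First differences Δz: 6, 3, 4, -5, 13, 0, 1, 3
Mean of differences = 3.1250
Numerator Σ(Δz_t−Δz̄)(Δz_{t+1}−Δz̄) = -111.7656
Denominator Σ(Δz_t−Δz̄)² = 186.8750
r_1(Δz) = -111.7656 / 186.8750 = -0.598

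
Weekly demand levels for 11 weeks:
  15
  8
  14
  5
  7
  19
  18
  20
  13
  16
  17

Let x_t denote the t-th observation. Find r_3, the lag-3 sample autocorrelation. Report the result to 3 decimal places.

-0.094

Mean x̄ = (15 + 8 + 14 + 5 + 7 + 19 + 18 + 20 + 13 + 16 + 17)/11 = 13.8182
Numerator Σ_{t=1}^{8}(x_t−x̄)(x_{t+3}−x̄) = -24.2810
Denominator Σ(x_t−x̄)² = 257.6364
r_3 = -24.2810 / 257.6364 = -0.094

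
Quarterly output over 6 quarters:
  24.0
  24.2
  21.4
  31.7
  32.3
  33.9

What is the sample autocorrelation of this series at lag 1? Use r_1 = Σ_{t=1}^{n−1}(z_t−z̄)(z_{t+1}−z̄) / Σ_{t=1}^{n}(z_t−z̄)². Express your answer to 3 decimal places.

Mean z̄ = (24.0 + 24.2 + 21.4 + 31.7 + 32.3 + 33.9)/6 = 27.9167
Deviations from mean: -3.9167, -3.7167, -6.5167, 3.7833, 4.3833, 5.9833
Σ(z_t−z̄)(z_{t+1}−z̄) = (14.5569) + (24.2203) + (-24.6547) + (16.5836) + (26.2269) = 56.9331
Denominator Σ(z_t−z̄)² = 140.9483
r_1 = 56.9331 / 140.9483 = 0.404

0.404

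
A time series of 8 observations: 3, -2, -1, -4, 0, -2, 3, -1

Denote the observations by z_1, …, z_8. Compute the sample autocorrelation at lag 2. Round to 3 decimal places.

0.262

Mean z̄ = (3 − 2 − 1 − 4 + 0 − 2 + 3 − 1)/8 = -0.5000
Deviations from mean: 3.5000, -1.5000, -0.5000, -3.5000, 0.5000, -1.5000, 3.5000, -0.5000
Σ(z_t−z̄)(z_{t+2}−z̄) = (-1.7500) + (5.2500) + (-0.2500) + (5.2500) + (1.7500) + (0.7500) = 11.0000
Denominator Σ(z_t−z̄)² = 42.0000
r_2 = 11.0000 / 42.0000 = 0.262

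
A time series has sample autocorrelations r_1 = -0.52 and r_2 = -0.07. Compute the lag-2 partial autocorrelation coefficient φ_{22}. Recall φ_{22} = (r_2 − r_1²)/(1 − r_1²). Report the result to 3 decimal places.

-0.467

φ_{22} = (r_2 − r_1²) / (1 − r_1²)
r_1² = (-0.52)² = 0.2704
Numerator = -0.07 − 0.2704 = -0.3404; denominator = 1 − 0.2704 = 0.7296
φ_{22} = -0.3404 / 0.7296 = -0.467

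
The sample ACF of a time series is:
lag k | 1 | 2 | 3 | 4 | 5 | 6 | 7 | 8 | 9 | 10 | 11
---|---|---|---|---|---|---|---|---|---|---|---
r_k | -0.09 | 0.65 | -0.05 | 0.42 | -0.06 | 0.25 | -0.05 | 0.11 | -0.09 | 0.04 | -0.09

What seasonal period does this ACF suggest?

The largest autocorrelation is r_2 = 0.65, with weaker echoes at lags 4 (0.42) and 6 (0.25); the remaining lags stay at or below 0.11.
The dominant spike at lag 2 indicates a seasonal period of 2.

2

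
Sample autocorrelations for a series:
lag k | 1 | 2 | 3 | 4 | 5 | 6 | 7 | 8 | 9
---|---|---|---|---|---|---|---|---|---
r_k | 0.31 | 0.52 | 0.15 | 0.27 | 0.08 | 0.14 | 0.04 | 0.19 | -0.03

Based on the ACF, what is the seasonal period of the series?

2

The largest autocorrelation is r_2 = 0.52; the remaining lags stay at or below 0.31.
The dominant spike at lag 2 indicates a seasonal period of 2.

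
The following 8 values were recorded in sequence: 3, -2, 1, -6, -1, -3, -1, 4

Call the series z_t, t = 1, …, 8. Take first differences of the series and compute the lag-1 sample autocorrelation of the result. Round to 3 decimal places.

First differences Δz: -5, 3, -7, 5, -2, 2, 5
Mean of differences = 0.1429
Numerator Σ(Δz_t−Δz̄)(Δz_{t+1}−Δz̄) = -75.1633
Denominator Σ(Δz_t−Δz̄)² = 140.8571
r_1(Δz) = -75.1633 / 140.8571 = -0.534

-0.534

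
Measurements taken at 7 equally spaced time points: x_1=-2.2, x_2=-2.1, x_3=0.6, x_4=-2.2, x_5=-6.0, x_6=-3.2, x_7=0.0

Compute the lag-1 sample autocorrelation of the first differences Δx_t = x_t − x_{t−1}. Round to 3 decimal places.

0.041

First differences Δx: 0.1, 2.7, -2.8, -3.8, 2.8, 3.2
Mean of differences = 0.3667
Numerator Σ(Δx_t−Δx̄)(Δx_{t+1}−Δx̄) = 1.9389
Denominator Σ(Δx_t−Δx̄)² = 46.8533
r_1(Δx) = 1.9389 / 46.8533 = 0.041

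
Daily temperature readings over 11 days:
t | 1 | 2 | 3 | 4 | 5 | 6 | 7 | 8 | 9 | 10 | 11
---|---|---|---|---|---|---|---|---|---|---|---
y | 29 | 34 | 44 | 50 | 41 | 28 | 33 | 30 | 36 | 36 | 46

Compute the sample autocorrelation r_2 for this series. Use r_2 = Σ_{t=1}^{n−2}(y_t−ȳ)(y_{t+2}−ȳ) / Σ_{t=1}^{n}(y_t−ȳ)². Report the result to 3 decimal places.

-0.252

Mean ȳ = (29 + 34 + 44 + 50 + 41 + 28 + 33 + 30 + 36 + 36 + 46)/11 = 37.0000
Numerator Σ_{t=1}^{9}(y_t−ȳ)(y_{t+2}−ȳ) = -135.0000
Denominator Σ(y_t−ȳ)² = 536.0000
r_2 = -135.0000 / 536.0000 = -0.252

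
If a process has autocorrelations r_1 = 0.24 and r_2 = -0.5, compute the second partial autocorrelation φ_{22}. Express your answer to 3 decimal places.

φ_{22} = (r_2 − r_1²) / (1 − r_1²)
r_1² = (0.24)² = 0.0576
Numerator = -0.5 − 0.0576 = -0.5576; denominator = 1 − 0.0576 = 0.9424
φ_{22} = -0.5576 / 0.9424 = -0.592

-0.592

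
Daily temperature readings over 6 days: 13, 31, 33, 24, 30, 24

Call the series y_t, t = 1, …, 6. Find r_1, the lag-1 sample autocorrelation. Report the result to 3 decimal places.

-0.216

Mean ȳ = (13 + 31 + 33 + 24 + 30 + 24)/6 = 25.8333
Deviations from mean: -12.8333, 5.1667, 7.1667, -1.8333, 4.1667, -1.8333
Σ(y_t−ȳ)(y_{t+1}−ȳ) = (-66.3056) + (37.0278) + (-13.1389) + (-7.6389) + (-7.6389) = -57.6944
Denominator Σ(y_t−ȳ)² = 266.8333
r_1 = -57.6944 / 266.8333 = -0.216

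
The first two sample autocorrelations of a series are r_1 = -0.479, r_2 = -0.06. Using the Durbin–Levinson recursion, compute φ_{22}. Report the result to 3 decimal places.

-0.376

φ_{22} = (r_2 − r_1²) / (1 − r_1²)
r_1² = (-0.479)² = 0.229441
Numerator = -0.06 − 0.2294 = -0.2894; denominator = 1 − 0.2294 = 0.7706
φ_{22} = -0.2894 / 0.7706 = -0.376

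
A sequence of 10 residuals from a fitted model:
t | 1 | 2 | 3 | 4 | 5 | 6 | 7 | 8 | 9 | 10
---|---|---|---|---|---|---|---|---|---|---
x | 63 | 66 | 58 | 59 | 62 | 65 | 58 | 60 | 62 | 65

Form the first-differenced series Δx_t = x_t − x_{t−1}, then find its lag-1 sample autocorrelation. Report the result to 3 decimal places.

First differences Δx: 3, -8, 1, 3, 3, -7, 2, 2, 3
Mean of differences = 0.2222
Numerator Σ(Δx_t−Δx̄)(Δx_{t+1}−Δx̄) = -44.1605
Denominator Σ(Δx_t−Δx̄)² = 157.5556
r_1(Δx) = -44.1605 / 157.5556 = -0.280

-0.280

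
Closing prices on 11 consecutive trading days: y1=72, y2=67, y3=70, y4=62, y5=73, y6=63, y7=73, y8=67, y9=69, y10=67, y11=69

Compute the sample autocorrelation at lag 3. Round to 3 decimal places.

Mean ȳ = (72 + 67 + 70 + 62 + 73 + 63 + 73 + 67 + 69 + 67 + 69)/11 = 68.3636
Numerator Σ_{t=1}^{8}(y_t−ȳ)(y_{t+3}−ȳ) = -84.6694
Denominator Σ(y_t−ȳ)² = 134.5455
r_3 = -84.6694 / 134.5455 = -0.629

-0.629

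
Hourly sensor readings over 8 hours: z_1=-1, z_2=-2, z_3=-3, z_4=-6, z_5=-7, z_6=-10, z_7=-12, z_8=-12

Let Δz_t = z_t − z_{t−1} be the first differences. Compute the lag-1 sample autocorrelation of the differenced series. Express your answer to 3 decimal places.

-0.283

First differences Δz: -1, -1, -3, -1, -3, -2, 0
Mean of differences = -1.5714
Numerator Σ(Δz_t−Δz̄)(Δz_{t+1}−Δz̄) = -2.1837
Denominator Σ(Δz_t−Δz̄)² = 7.7143
r_1(Δz) = -2.1837 / 7.7143 = -0.283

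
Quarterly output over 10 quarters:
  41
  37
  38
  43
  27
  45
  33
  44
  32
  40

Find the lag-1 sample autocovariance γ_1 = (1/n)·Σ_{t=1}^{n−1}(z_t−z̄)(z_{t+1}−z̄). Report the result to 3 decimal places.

Mean z̄ = (41 + 37 + 38 + 43 + 27 + 45 + 33 + 44 + 32 + 40)/10 = 38.0000
Σ_{t=1}^{9}(z_t−z̄)(z_{t+1}−z̄) = -248.0000
γ_1 = -248.0000 / 10 = -24.800

-24.800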